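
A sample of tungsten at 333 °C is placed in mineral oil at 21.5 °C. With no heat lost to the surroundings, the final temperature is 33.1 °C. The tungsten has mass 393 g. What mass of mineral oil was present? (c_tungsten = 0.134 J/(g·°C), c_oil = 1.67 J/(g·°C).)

m ≈ 815 g

|Q_tungsten| = |Q_oil|:
393×0.134×(333 − 33.1) = m×1.67×(33.1 − 21.5)
19.37 m = 15793  ⇒  m ≈ 815.3 g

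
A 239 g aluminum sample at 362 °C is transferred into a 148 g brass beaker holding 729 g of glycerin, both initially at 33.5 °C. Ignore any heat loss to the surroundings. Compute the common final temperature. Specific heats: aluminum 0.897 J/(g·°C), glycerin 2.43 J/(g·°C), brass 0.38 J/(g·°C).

T_f ≈ 68.0 °C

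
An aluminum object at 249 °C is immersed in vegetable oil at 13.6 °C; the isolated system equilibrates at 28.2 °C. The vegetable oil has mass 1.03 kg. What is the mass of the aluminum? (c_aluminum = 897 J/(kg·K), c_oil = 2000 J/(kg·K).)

Net heat exchanged in the isolated system is zero:
m·897·(28.2 − 249) + 1.03·2000·(28.2 − 13.6) = 0
-198058 m = -30076
m = -30076/-198058 ≈ 0.1519 kg

m ≈ 0.152 kg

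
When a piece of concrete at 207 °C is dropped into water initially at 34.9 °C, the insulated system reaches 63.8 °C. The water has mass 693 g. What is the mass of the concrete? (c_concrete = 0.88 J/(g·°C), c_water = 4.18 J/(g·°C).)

|Q_concrete| = |Q_water|:
m·0.88·(207 − 63.8) = 693·4.18·(63.8 − 34.9)
126.02 m = 83716  ⇒  m ≈ 664.3 g

m ≈ 664 g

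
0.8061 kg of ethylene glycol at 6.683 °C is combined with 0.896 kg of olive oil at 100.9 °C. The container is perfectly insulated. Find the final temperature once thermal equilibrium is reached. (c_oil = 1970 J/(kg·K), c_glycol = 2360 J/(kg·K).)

|Q_oil| = |Q_glycol|:
0.896*1970*(100.9 − T) = 0.8061*2360*(T − 6.683)
1765.1(100.9 − T) = 1902.4(T − 6.683)
3667.5 T = 190814  ⇒  T ≈ 52.03 °C

T_f ≈ 52.0 °C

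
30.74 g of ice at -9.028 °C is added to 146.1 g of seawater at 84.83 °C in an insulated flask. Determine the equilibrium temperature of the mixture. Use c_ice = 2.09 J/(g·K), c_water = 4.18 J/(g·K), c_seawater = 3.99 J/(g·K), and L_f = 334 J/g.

T_f ≈ 54.3 °C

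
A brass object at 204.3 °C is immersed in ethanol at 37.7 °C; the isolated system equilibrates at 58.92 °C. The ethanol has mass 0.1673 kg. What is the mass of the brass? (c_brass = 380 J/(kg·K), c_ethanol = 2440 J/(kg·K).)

m ≈ 0.157 kg

Setting the total heat transfer to zero:
m×380×(58.92 − 204.3) + 0.1673×2440×(58.92 − 37.7) = 0
-55244 m = -8662.3
m = -8662.3/-55244 ≈ 0.1568 kg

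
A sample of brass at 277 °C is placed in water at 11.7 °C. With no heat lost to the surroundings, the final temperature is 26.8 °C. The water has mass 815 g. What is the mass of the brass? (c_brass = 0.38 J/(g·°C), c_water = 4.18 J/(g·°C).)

Let T be the final temperature. ΣQ_i = 0:
m×0.38×(26.8 − 277) + 815×4.18×(26.8 − 11.7) = 0
-95.08 m = -51441
m = -51441/-95.08 ≈ 541.1 g

m ≈ 541 g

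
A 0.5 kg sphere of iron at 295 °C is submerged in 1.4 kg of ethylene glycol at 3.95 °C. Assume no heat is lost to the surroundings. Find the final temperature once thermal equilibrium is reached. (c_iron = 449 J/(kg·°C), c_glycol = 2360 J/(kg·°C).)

T_f ≈ 22.5 °C

|Q_iron| = |Q_glycol|:
0.5·449·(295 − T) = 1.4·2360·(T − 3.95)
224.5(295 − T) = 3304(T − 3.95)
3528.5 T = 79278  ⇒  T ≈ 22.47 °C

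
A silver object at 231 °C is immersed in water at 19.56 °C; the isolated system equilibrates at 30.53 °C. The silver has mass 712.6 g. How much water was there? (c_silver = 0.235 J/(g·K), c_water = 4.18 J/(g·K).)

m ≈ 732 g

Let T be the final temperature. ΣQ_i = 0:
712.6×0.235×(30.53 − 231) + m×4.18×(30.53 − 19.56) = 0
45.85 m = 33571
m = 33571/45.85 ≈ 732.1 g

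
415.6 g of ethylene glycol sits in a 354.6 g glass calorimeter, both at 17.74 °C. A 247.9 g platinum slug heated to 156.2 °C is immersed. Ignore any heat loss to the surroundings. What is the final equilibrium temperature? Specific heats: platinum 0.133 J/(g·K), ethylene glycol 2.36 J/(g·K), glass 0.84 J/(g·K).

T_f = Σ m_i c_i T_i / Σ m_i c_i:
T_f = (32.97×156.2 + 980.82×17.74 + 297.86×17.74) / (32.97 + 980.82 + 297.86)
    = 27834 / 1311.7 ≈ 21.22 °C

T_f ≈ 21.2 °C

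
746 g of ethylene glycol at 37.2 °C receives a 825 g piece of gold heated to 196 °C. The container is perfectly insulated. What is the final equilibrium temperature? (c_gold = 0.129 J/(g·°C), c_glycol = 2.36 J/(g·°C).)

T_f ≈ 46.3 °C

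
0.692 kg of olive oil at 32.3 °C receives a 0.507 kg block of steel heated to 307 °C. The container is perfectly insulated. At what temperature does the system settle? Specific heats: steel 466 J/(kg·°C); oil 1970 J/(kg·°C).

T_f = Σ m_i c_i T_i / Σ m_i c_i:
T_f = (236.26×307 + 1363.2×32.3) / (236.26 + 1363.2)
    = 116565 / 1599.5 ≈ 72.88 °C

T_f ≈ 72.9 °C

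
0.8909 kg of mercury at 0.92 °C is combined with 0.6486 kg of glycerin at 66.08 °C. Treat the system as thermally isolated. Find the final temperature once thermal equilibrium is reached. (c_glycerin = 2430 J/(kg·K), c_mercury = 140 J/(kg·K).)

T_f ≈ 61.3 °C

Setting the total heat transfer to zero:
0.6486×2430×(T − 66.08) + 0.8909×140×(T − 0.92) = 0
1576.1(T − 66.08) + 124.73(T − 0.92) = 0
1700.8 T = 104263
T = 104263/1700.8 ≈ 61.30 °C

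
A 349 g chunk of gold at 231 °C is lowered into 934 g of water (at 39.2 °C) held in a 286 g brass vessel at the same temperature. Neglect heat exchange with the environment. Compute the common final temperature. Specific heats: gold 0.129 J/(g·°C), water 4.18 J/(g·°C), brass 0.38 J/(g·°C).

T_f ≈ 41.3 °C

Let T be the final temperature. ΣQ_i = 0:
349·0.129·(T − 231) + 934·4.18·(T − 39.2) + 286·0.38·(T − 39.2) = 0
45.02(T − 231) + 3904.1(T − 39.2) + 108.68(T − 39.2) = 0
(45.02 + 3904.1 + 108.68) T = 45.02·231 + 3904.1·39.2 + 108.68·39.2
T = 167702/4057.8 ≈ 41.33 °C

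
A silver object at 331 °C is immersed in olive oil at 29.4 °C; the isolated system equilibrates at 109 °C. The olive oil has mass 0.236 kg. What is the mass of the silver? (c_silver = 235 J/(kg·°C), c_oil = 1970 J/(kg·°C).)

Heat gained plus heat lost sum to zero:
m×235×(109 − 331) + 0.236×1970×(109 − 29.4) = 0
-52170 m = -37008
m = -37008/-52170 ≈ 0.7094 kg

m ≈ 0.709 kg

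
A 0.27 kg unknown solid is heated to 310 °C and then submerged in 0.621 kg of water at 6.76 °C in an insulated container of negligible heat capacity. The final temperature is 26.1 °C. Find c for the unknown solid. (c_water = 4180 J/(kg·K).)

c ≈ 655 J/(kg·K)

m_s c (T_s − T_f) = m_water c_water (T_f − T_0):
0.27·c·(310 − 26.1) = 0.621·4180·(26.1 − 6.76)
76.65 c = 50202  ⇒  c ≈ 654.9 J/(kg·K)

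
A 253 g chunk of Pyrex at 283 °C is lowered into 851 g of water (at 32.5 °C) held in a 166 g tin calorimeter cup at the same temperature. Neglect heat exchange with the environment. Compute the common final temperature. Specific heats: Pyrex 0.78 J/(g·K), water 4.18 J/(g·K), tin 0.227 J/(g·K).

T_f ≈ 45.5 °C

Energy conservation, ΣQ = 0:
253*0.78*(T − 283) + 851*4.18*(T − 32.5) + 166*0.227*(T − 32.5) = 0
197.34(T − 283) + 3557.2(T − 32.5) + 37.68(T − 32.5) = 0
(197.34 + 3557.2 + 37.68) T = 197.34*283 + 3557.2*32.5 + 37.68*32.5
T ≈ 45.54 °C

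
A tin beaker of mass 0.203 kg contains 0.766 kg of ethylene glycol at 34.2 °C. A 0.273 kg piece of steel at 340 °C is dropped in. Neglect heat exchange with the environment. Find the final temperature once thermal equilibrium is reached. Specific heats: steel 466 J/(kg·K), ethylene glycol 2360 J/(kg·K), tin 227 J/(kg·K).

Conservation of energy gives ΣQ = 0:
0.273×466×(T − 340) + 0.766×2360×(T − 34.2) + 0.203×227×(T − 34.2) = 0
1981.1 T = 106655
T = 106655 / 1981.1 = 53.8 °C

T_f ≈ 53.8 °C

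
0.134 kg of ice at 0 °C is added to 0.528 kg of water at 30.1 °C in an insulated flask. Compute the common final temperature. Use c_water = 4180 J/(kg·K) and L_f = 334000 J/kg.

Energy balance with sensible and latent terms:
fusion: m_ice L_f = 0.134×334000 = 44756; warm the meltwater: 560.12 T; water: 2207(T − 30.1)
2767.2 T = 66432 − 44756 = 21676
T ≈ 7.83 °C (positive, so assuming full melt was valid).

T_f ≈ 7.8 °C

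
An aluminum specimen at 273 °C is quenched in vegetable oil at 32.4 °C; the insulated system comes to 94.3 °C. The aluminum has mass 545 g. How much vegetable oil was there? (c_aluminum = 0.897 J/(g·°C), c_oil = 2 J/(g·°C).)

m ≈ 706 g

Heat lost by the aluminum = heat gained by the oil:
545×0.897×(273 − 94.3) = m×2×(94.3 − 32.4)
123.8 m = 87360  ⇒  m ≈ 705.7 g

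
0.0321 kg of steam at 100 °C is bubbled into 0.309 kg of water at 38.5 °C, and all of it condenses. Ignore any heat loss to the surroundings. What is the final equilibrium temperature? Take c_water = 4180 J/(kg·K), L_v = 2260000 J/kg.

Net heat exchanged in the isolated system is zero:
latent heat released on condensation: 0.0321×2260000 = 72546
  condensed water 100 °C→T: 134.18(T − 100)
  original water: 1291.6(T − 38.5)
1425.8 T = 72546 + 13418 + 49727 = 135691
T ≈ 95.17 °C — below 100 °C, confirming all the steam condensed.

T_f ≈ 95.2 °C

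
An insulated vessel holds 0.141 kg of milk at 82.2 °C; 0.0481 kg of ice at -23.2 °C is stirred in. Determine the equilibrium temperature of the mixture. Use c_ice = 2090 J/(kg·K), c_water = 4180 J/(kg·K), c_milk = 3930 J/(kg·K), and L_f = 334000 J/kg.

Let T be the final temperature. ΣQ_i = 0:
warm ice to 0 °C: 0.0481·2090·(0 − (-23.2)) = 2332.3; latent heat to melt: 0.0481·334000 = 16065; meltwater 0→T: 0.0481·4180·T = 201.06 T; milk cools: 0.141·3930·(T − 82.2) = 554.13(T − 82.2)
755.19 T = 45549 − 18398 = 27152
T ≈ 35.95 °C (positive, so assuming full melt was valid).

T_f ≈ 36.0 °C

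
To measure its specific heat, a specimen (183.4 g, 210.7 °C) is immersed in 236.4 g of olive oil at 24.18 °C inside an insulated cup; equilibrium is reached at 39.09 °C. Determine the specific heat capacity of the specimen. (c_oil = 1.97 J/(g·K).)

c ≈ 0.221 J/(g·K)

Net heat exchanged in the isolated system is zero:
183.4×c×(39.09 − 210.7) + 236.4×1.97×(39.09 − 24.18) = 0
-31473 c = -6943.7
c = -6943.7/-31473 ≈ 0.2206 J/(g·K)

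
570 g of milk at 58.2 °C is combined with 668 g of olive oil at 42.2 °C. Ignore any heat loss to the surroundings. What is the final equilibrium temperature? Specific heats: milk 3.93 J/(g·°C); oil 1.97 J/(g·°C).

T_f ≈ 52.3 °C

Heat gained plus heat lost sum to zero:
570×3.93×(T − 58.2) + 668×1.97×(T − 42.2) = 0
2240.1(T − 58.2) + 1316(T − 42.2) = 0
(2240.1 + 1316) T = 2240.1×58.2 + 1316×42.2
T = 185907/3556.1 ≈ 52.28 °C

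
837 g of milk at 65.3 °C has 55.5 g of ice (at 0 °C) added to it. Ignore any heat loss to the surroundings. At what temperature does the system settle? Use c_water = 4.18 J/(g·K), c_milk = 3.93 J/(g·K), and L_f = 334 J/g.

T_f ≈ 55.7 °C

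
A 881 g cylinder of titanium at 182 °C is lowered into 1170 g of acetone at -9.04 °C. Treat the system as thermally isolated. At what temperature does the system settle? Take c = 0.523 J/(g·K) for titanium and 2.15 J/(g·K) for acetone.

T_f ≈ 20.5 °C

Net heat exchanged in the isolated system is zero:
881×0.523×(T − 182) + 1170×2.15×(T − (-9.04)) = 0
(460.76 + 2515.5) T = 460.76×182 + 2515.5×(-9.04)
T = 61119/2976.3 ≈ 20.54 °C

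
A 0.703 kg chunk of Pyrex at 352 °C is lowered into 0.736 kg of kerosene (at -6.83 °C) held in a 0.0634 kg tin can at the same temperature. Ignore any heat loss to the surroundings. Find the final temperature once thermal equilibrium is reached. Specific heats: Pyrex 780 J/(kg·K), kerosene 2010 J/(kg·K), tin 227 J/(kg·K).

Setting the total heat transfer to zero:
0.703×780×(T − 352) + 0.736×2010×(T − (-6.83)) + 0.0634×227×(T − (-6.83)) = 0
548.34(T − 352) + 1479.4(T − (-6.83)) + 14.39(T − (-6.83)) = 0
2042.1 T = 182813
T = 182813/2042.1 ≈ 89.52 °C

T_f ≈ 89.5 °C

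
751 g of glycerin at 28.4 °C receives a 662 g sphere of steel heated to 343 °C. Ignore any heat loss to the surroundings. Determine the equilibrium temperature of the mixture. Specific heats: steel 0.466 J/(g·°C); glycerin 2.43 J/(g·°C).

Let T be the final temperature. ΣQ_i = 0:
662*0.466*(T − 343) + 751*2.43*(T − 28.4) = 0
2133.4 T = 157641
T = 157641 / 2133.4 = 73.9 °C

T_f ≈ 73.9 °C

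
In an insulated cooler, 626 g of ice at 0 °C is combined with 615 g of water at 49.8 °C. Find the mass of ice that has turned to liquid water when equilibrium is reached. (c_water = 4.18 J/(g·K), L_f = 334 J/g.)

m_melted ≈ 383 g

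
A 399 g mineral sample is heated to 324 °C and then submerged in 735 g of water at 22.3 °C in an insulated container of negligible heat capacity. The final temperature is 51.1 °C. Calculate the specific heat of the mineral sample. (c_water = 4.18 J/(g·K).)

c ≈ 0.813 J/(g·K)

Taking heat into each body as positive, Σ m c ΔT = 0:
399·c·(51.1 − 324) + 735·4.18·(51.1 − 22.3) = 0
-108887 c = -88482
c = -88482/-108887 ≈ 0.8126 J/(g·K)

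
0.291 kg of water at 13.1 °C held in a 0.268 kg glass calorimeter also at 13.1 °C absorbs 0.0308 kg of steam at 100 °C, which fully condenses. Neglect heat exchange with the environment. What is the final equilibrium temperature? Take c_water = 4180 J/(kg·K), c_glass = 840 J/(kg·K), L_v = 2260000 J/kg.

Let T be the final temperature. ΣQ_i = 0:
steam→water at 100 °C releases m L_v = 0.0308×2260000 = 69608
  condensed water 100 °C→T: 128.74(T − 100)
  original water: 1216.4(T − 13.1)
  glass cup: 0.268×840×(T − 13.1) = 225.12(T − 13.1)
1570.2 T = 69608 + 12874 + 18884 = 101366
T ≈ 64.55 °C, under the boiling point, so the assumption holds.

T_f ≈ 64.6 °C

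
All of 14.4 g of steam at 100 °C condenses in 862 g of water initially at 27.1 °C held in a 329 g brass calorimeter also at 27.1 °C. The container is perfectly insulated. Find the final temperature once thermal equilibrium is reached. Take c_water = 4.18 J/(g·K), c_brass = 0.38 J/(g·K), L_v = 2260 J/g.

T_f ≈ 36.8 °C

Heat gained plus heat lost sum to zero:
condense steam: −14.4×2260 = −32544; condensed water 100 °C→T: 60.19(T − 100); water warms: 862×4.18×(T − 27.1) = 3603.2(T − 27.1); brass cup: 329×0.38×(T − 27.1) = 125.02(T − 27.1)
3788.4 T = 32544 + 6019.2 + 101034 = 139597
T ≈ 36.85 °C — below 100 °C, confirming all the steam condensed.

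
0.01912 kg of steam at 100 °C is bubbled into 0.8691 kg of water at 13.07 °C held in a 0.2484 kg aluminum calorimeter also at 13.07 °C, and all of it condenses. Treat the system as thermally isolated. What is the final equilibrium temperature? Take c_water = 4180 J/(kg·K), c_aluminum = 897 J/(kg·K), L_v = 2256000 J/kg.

Taking heat into each body as positive, Σ m c ΔT = 0:
condense steam: −0.01912·2256000 = −43135
  condensate cools 100→T: 0.01912·4180·(T − 100) = 79.92(T − 100)
  original water: 3632.8(T − 13.07)
  aluminum cup: 0.2484·897·(T − 13.07) = 222.81(T − 13.07)
3935.6 T = 43135 + 7992.2 + 50393 = 101520
T ≈ 25.80 °C, under the boiling point, so the assumption holds.

T_f ≈ 25.8 °C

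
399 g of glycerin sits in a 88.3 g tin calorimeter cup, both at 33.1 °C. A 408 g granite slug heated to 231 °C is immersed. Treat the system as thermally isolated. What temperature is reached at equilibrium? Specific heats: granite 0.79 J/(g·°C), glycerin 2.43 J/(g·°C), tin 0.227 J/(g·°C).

T_f ≈ 81.7 °C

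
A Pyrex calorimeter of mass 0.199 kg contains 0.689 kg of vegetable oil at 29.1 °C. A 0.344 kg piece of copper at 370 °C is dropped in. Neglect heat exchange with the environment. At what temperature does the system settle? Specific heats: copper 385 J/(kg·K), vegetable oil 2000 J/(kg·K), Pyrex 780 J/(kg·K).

Setting the total heat transfer to zero:
0.344×385×(T − 370) + 0.689×2000×(T − 29.1) + 0.199×780×(T − 29.1) = 0
132.44(T − 370) + 1378(T − 29.1) + 155.22(T − 29.1) = 0
(132.44 + 1378 + 155.22) T = 132.44×370 + 1378×29.1 + 155.22×29.1
T = 93620/1665.7 ≈ 56.21 °C

T_f ≈ 56.2 °C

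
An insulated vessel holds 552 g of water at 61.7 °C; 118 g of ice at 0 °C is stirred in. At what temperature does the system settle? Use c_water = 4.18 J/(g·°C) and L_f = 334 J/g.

T_f ≈ 36.8 °C

Sum of m c ΔT and latent-heat terms is zero:
fusion: m_ice L_f = 118·334 = 39412; warm the meltwater: 493.24 T; water cools: 552·4.18·(T − 61.7) = 2307.4(T − 61.7)
2800.6 T = 142364 − 39412 = 102952
T ≈ 36.76 °C — above 0 °C, consistent with complete melting.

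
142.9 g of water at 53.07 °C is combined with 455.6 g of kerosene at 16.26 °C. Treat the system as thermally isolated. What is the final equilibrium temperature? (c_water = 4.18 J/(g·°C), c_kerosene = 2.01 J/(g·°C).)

T_f ≈ 30.8 °C

Conservation of energy gives ΣQ = 0:
142.9*4.18*(T − 53.07) + 455.6*2.01*(T − 16.26) = 0
(597.32 + 915.76) T = 597.32*53.07 + 915.76*16.26
T = 46590/1513.1 ≈ 30.79 °C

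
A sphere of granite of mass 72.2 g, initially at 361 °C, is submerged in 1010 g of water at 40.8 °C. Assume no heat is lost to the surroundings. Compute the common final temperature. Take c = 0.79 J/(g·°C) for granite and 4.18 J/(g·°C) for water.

T_f ≈ 45.1 °C

T_f = Σ m_i c_i T_i / Σ m_i c_i:
T_f = (57.04·361 + 4221.8·40.8) / (57.04 + 4221.8)
    = 192840 / 4278.8 ≈ 45.07 °C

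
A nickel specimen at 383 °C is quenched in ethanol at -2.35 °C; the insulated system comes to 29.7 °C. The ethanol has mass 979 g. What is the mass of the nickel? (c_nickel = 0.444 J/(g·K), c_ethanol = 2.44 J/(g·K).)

Energy conservation, ΣQ = 0:
m·0.444·(29.7 − 383) + 979·2.44·(29.7 − (-2.35)) = 0
-156.87 m = -76560
m = -76560/-156.87 ≈ 488.1 g

m ≈ 488 g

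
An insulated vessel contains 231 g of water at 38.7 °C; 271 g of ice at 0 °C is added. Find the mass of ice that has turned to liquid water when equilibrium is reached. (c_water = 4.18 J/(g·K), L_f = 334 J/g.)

Water can give up m c ΔT = 231×4.18×38.7 = 37368 J before reaching 0 °C.
To melt every bit of ice: 271×334 = 90514 J.
Since 37368 < 90514 J, not all the ice melts; equilibrium is at 0 °C.
Mass melted = 37368/334 ≈ 111.9 g.

m_melted ≈ 112 g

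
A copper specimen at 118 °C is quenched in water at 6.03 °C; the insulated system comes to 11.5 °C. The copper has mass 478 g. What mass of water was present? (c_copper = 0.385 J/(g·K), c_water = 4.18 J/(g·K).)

m ≈ 857 g

Energy conservation, ΣQ = 0:
478·0.385·(11.5 − 118) + m·4.18·(11.5 − 6.03) = 0
22.86 m = 19599
m = 19599/22.86 ≈ 857.2 g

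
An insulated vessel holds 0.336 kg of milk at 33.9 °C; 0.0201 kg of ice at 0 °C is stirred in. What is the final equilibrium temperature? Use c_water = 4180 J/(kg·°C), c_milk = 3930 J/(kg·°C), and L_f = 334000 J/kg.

T_f ≈ 27.1 °C

Net heat exchanged in the isolated system is zero:
latent heat to melt: 0.0201·334000 = 6713.4; warm the meltwater: 84.02 T; milk: 1320.5(T − 33.9)
1404.5 T = 44764 − 6713.4 = 38051
T ≈ 27.09 °C. Since T > 0 °C, the all-ice-melts assumption holds.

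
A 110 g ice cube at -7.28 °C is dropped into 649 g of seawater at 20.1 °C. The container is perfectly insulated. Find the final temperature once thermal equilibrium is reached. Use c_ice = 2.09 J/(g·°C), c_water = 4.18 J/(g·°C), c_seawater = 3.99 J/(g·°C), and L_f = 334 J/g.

T_f ≈ 4.5 °C

Sum of m c ΔT and latent-heat terms is zero:
ice -7.28→0 °C: 110·2.09·7.28 = 1673.7
  melt ice: 110·334 = 36740
  warm the meltwater: 459.8 T
  seawater: 2589.5(T − 20.1)
3049.3 T = 52049 − 38414 = 13635
T ≈ 4.47 °C (positive, so assuming full melt was valid).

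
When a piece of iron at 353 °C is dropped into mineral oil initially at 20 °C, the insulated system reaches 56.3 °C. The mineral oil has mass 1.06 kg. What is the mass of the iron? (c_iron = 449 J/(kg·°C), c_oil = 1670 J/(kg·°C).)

m ≈ 0.482 kg

Energy conservation, ΣQ = 0:
m×449×(56.3 − 353) + 1.06×1670×(56.3 − 20) = 0
-133218 m = -64258
m = -64258/-133218 ≈ 0.4824 kg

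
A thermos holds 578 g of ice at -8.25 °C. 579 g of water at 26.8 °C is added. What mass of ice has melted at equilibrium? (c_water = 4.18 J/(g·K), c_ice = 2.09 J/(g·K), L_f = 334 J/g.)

m_melted ≈ 164 g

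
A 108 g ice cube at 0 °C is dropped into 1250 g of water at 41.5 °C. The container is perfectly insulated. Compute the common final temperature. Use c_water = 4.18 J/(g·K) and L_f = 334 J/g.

Let T be the final temperature. ΣQ_i = 0:
melt ice: 108·334 = 36072
  meltwater 0→T: 108·4.18·T = 451.44 T
  water cools: 1250·4.18·(T − 41.5) = 5225(T − 41.5)
5676.4 T = 216838 − 36072 = 180766
T ≈ 31.84 °C (positive, so assuming full melt was valid).

T_f ≈ 31.8 °C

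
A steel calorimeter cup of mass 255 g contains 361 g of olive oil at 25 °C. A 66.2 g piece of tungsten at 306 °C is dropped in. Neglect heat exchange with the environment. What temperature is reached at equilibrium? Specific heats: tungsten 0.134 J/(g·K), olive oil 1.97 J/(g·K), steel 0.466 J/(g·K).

Net heat exchanged in the isolated system is zero:
66.2*0.134*(T − 306) + 361*1.97*(T − 25) + 255*0.466*(T − 25) = 0
(8.871 + 711.17 + 118.83) T = 8.871*306 + 711.17*25 + 118.83*25
T = 23464/838.87 ≈ 27.97 °C

T_f ≈ 28.0 °C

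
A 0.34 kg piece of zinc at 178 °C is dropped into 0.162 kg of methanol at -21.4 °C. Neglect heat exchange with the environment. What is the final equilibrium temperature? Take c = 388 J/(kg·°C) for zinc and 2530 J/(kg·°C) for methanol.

Net heat exchanged in the isolated system is zero:
0.34·388·(T − 178) + 0.162·2530·(T − (-21.4)) = 0
131.92(T − 178) + 409.86(T − (-21.4)) = 0
(131.92 + 409.86) T = 131.92·178 + 409.86·(-21.4)
T = 14711/541.78 ≈ 27.15 °C

T_f ≈ 27.2 °C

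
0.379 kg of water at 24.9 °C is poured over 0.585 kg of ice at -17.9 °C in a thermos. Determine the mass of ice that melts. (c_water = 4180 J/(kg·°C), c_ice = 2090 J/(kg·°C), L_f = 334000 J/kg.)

m_melted ≈ 0.0526 kg

Heat available from the water dropping to 0 °C: 0.379×4180×24.9 = 39447 J.
Warming the ice to 0 °C takes 0.585×2090×17.9 = 21885 J, leaving 17562 J for melting.
Fully melting the ice requires m_ice L_f = 0.585×334000 = 195390 J.
Since 17562 < 195390 J, not all the ice melts; equilibrium is at 0 °C.
m_melted×334000 = 17562  ⇒  m_melted ≈ 0.05258 kg.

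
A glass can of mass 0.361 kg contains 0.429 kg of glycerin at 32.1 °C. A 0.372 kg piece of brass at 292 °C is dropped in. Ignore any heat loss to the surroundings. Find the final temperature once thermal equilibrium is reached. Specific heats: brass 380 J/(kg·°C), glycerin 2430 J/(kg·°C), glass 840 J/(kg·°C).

T_f ≈ 56.8 °C

Setting the total heat transfer to zero:
0.372·380·(T − 292) + 0.429·2430·(T − 32.1) + 0.361·840·(T − 32.1) = 0
1487.1 T = 84474
T ≈ 56.81 °C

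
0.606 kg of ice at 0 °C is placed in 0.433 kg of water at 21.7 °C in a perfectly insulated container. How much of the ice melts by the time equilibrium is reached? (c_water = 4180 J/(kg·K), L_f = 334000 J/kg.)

m_melted ≈ 0.118 kg

Cooling the water to 0 °C releases 0.433×4180×21.7 = 39276 J.
Melting all 0.606 kg of ice would need 0.606×334000 = 202404 J.
Since 39276 < 202404 J, not all the ice melts; equilibrium is at 0 °C.
m_melt = 39276 / L_f = 0.1176 kg.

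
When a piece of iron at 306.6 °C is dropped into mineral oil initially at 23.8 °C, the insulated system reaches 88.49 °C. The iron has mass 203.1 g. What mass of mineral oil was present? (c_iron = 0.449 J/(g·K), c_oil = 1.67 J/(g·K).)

m ≈ 184 g

|Q_iron| = |Q_oil|:
203.1×0.449×(306.6 − 88.49) = m×1.67×(88.49 − 23.8)
108.03 m = 19890  ⇒  m ≈ 184.1 g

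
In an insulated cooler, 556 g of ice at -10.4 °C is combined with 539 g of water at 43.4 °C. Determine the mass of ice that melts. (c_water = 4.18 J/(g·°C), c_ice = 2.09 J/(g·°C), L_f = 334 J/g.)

m_melted ≈ 257 g

Heat available from the water dropping to 0 °C: 539×4.18×43.4 = 97781 J.
Warming the ice to 0 °C takes 556×2.09×10.4 = 12085 J, leaving 85696 J for melting.
Fully melting the ice requires m_ice L_f = 556×334 = 185704 J.
That's not enough to melt it all — equilibrium is at 0 °C with ice remaining.
m_melt = 85696 / L_f = 256.6 g.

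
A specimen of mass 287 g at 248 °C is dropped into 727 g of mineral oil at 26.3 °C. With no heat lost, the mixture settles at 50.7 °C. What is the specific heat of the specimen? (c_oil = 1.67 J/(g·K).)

c ≈ 0.523 J/(g·K)

Setting the total heat transfer to zero:
287×c×(50.7 − 248) + 727×1.67×(50.7 − 26.3) = 0
-56625 c = -29624
c = -29624/-56625 ≈ 0.5232 J/(g·K)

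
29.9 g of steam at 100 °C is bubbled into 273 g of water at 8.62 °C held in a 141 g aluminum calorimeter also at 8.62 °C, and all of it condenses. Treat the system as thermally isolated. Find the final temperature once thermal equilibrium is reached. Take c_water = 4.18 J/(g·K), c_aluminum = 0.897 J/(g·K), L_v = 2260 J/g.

T_f ≈ 65.3 °C

Let T be the final temperature. ΣQ_i = 0:
condense steam: −29.9·2260 = −67574; condensate cools 100→T: 29.9·4.18·(T − 100) = 124.98(T − 100); original water: 1141.1(T − 8.62); cup: 126.48(T − 8.62)
1392.6 T = 67574 + 12498 + 10927 = 90999
T ≈ 65.34 °C, under the boiling point, so the assumption holds.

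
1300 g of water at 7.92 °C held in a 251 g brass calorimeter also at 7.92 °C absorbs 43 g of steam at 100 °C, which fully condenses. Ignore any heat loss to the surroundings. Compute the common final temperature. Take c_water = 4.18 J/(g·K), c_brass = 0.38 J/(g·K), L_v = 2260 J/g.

Setting the total heat transfer to zero:
latent heat released on condensation: 43·2260 = 97180; condensed water 100 °C→T: 179.74(T − 100); original water: 5434(T − 7.92); brass cup: 251·0.38·(T − 7.92) = 95.38(T − 7.92)
5709.1 T = 97180 + 17974 + 43793 = 158947
T ≈ 27.84 °C — below 100 °C, confirming all the steam condensed.

T_f ≈ 27.8 °C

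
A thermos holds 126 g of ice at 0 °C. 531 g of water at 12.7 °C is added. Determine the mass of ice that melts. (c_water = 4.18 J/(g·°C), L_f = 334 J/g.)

Cooling the water to 0 °C releases 531·4.18·12.7 = 28189 J.
Fully melting the ice requires m_ice L_f = 126·334 = 42084 J.
28189 J < 42084 J, so only part of the ice melts and the system sits at 0 °C.
Mass melted = 28189/334 ≈ 84.4 g.

m_melted ≈ 84.4 g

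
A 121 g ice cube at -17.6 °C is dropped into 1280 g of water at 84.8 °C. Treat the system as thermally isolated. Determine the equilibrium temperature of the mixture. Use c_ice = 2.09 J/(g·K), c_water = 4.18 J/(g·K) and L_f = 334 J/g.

T_f ≈ 69.8 °C

Sum of m c ΔT and latent-heat terms is zero:
ice -17.6→0 °C: 121×2.09×17.6 = 4450.9
  fusion: m_ice L_f = 121×334 = 40414
  meltwater 0→T: 121×4.18×T = 505.78 T
  water: 5350.4(T − 84.8)
5856.2 T = 453714 − 44865 = 408849
T ≈ 69.81 °C. Since T > 0 °C, the all-ice-melts assumption holds.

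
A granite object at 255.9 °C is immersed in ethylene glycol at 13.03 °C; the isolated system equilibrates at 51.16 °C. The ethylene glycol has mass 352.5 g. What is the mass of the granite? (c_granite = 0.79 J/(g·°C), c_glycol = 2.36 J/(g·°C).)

m ≈ 196 g

|Q_granite| = |Q_glycol|:
m·0.79·(255.9 − 51.16) = 352.5·2.36·(51.16 − 13.03)
161.74 m = 31720  ⇒  m ≈ 196.1 g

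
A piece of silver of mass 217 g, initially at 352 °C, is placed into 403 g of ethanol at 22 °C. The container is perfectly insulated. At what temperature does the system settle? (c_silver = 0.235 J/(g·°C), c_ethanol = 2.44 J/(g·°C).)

Let T be the final temperature. ΣQ_i = 0:
217*0.235*(T − 352) + 403*2.44*(T − 22) = 0
1034.3 T = 39583
T ≈ 38.27 °C

T_f ≈ 38.3 °C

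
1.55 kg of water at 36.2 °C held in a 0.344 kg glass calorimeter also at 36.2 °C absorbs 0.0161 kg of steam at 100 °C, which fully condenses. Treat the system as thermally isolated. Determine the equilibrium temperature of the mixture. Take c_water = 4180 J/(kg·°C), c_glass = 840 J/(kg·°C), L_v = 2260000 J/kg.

Net heat exchanged in the isolated system is zero:
condense steam: −0.0161·2260000 = −36386; condensate cools 100→T: 0.0161·4180·(T − 100) = 67.3(T − 100); original water: 6479(T − 36.2); glass cup: 0.344·840·(T − 36.2) = 288.96(T − 36.2)
6835.3 T = 36386 + 6729.8 + 245000 = 288116
T ≈ 42.15 °C — below 100 °C, confirming all the steam condensed.

T_f ≈ 42.2 °C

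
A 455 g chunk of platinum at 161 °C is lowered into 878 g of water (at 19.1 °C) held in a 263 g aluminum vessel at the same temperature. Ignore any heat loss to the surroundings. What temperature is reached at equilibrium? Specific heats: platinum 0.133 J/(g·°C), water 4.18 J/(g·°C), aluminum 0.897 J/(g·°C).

T_f ≈ 21.3 °C

Conservation of energy gives ΣQ = 0:
455·0.133·(T − 161) + 878·4.18·(T − 19.1) + 263·0.897·(T − 19.1) = 0
60.52(T − 161) + 3670(T − 19.1) + 235.91(T − 19.1) = 0
(60.52 + 3670 + 235.91) T = 60.52·161 + 3670·19.1 + 235.91·19.1
T = 84347 / 3966.5 = 21.3 °C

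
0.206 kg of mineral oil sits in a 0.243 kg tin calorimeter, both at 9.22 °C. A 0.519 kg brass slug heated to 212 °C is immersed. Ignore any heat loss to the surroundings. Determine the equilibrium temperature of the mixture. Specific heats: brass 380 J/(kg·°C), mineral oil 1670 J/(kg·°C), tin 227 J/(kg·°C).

T_f ≈ 76.3 °C

Setting the total heat transfer to zero:
0.519×380×(T − 212) + 0.206×1670×(T − 9.22) + 0.243×227×(T − 9.22) = 0
(197.22 + 344.02 + 55.16) T = 197.22×212 + 344.02×9.22 + 55.16×9.22
T ≈ 76.28 °C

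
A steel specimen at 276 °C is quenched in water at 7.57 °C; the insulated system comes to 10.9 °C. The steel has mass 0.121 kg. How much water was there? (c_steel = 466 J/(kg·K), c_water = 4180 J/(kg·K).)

Heat lost by the steel = heat gained by the water:
0.121·466·(276 − 10.9) = m·4180·(10.9 − 7.57)
13919 m = 14948  ⇒  m ≈ 1.074 kg

m ≈ 1.07 kg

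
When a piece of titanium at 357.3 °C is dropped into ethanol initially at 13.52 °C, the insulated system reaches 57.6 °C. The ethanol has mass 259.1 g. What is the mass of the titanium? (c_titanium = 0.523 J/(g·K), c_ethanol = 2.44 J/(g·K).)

m ≈ 178 g

Energy conservation, ΣQ = 0:
m×0.523×(57.6 − 357.3) + 259.1×2.44×(57.6 − 13.52) = 0
-156.74 m = -27868
m = -27868/-156.74 ≈ 177.8 g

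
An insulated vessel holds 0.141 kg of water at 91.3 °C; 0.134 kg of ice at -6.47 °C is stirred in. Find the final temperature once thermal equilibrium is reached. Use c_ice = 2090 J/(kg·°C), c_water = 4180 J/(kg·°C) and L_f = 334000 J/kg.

T_f ≈ 6.3 °C

Conservation of energy gives ΣQ = 0:
ice -6.47→0 °C: 0.134·2090·6.47 = 1812
  latent heat to melt: 0.134·334000 = 44756
  warm the meltwater: 560.12 T
  water: 589.38(T − 91.3)
1149.5 T = 53810 − 46568 = 7242.4
T ≈ 6.30 °C — above 0 °C, consistent with complete melting.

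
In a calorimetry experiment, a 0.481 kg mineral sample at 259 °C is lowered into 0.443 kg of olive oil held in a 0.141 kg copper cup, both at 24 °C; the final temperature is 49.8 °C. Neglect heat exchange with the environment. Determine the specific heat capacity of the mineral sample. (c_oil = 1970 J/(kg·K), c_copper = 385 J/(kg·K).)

c ≈ 238 J/(kg·K)

Setting the total heat transfer to zero:
0.481·c·(49.8 − 259) + 0.443·1970·(49.8 − 24) + 0.141·385·(49.8 − 24) = 0
-100.63 c = -23916
c = -23916/-100.63 ≈ 237.7 J/(kg·K)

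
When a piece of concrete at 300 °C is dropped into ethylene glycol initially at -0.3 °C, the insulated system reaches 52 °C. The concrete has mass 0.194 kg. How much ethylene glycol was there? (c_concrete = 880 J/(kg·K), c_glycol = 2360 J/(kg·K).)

m ≈ 0.343 kg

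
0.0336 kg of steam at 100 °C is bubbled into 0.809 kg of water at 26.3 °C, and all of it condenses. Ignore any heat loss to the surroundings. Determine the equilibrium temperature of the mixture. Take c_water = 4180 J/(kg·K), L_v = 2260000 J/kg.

Heat gained plus heat lost sum to zero:
condense steam: −0.0336×2260000 = −75936; condensed water 100 °C→T: 140.45(T − 100); original water: 3381.6(T − 26.3)
3522.1 T = 75936 + 14045 + 88937 = 178917
T ≈ 50.80 °C, under the boiling point, so the assumption holds.

T_f ≈ 50.8 °C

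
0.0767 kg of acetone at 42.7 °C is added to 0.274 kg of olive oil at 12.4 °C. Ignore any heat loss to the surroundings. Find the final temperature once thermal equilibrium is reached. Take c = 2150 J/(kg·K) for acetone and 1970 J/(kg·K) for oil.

T_f ≈ 19.5 °C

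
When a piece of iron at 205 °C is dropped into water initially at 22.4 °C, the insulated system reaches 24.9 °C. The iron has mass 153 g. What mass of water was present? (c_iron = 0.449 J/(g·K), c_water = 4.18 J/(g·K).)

m ≈ 1180 g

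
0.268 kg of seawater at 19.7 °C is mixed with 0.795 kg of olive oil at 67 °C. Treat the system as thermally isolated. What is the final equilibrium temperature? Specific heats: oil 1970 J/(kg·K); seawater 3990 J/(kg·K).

Heat gained plus heat lost sum to zero:
0.795×1970×(T − 67) + 0.268×3990×(T − 19.7) = 0
1566.2(T − 67) + 1069.3(T − 19.7) = 0
(1566.2 + 1069.3) T = 1566.2×67 + 1069.3×19.7
T = 125998 / 2635.5 = 47.8 °C

T_f ≈ 47.8 °C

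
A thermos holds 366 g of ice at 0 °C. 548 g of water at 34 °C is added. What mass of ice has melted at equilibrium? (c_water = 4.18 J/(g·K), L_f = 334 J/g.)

m_melted ≈ 233 g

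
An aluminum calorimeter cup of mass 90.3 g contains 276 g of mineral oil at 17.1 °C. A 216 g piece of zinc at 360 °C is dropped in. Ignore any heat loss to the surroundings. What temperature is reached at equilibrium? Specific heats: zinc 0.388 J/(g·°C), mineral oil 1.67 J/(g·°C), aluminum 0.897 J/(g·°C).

T_f ≈ 63.0 °C

Net heat exchanged in the isolated system is zero:
216*0.388*(T − 360) + 276*1.67*(T − 17.1) + 90.3*0.897*(T − 17.1) = 0
83.81(T − 360) + 460.92(T − 17.1) + 81(T − 17.1) = 0
(83.81 + 460.92 + 81) T = 83.81*360 + 460.92*17.1 + 81*17.1
T ≈ 63.03 °C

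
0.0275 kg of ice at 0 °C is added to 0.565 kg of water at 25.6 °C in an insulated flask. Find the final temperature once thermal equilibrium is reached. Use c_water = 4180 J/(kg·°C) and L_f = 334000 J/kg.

T_f ≈ 20.7 °C

Let T be the final temperature. ΣQ_i = 0:
melt ice: 0.0275·334000 = 9185
  meltwater 0→T: 0.0275·4180·T = 114.95 T
  water: 2361.7(T − 25.6)
2476.6 T = 60460 − 9185 = 51275
T ≈ 20.70 °C — above 0 °C, consistent with complete melting.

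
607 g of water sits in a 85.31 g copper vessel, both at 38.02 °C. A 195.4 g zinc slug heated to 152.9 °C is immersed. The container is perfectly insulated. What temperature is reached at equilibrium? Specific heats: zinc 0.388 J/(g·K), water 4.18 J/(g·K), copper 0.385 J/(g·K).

Let T be the final temperature. ΣQ_i = 0:
195.4*0.388*(T − 152.9) + 607*4.18*(T − 38.02) + 85.31*0.385*(T − 38.02) = 0
75.82(T − 152.9) + 2537.3(T − 38.02) + 32.84(T − 38.02) = 0
2645.9 T = 109308
T = 109308 / 2645.9 = 41.3 °C

T_f ≈ 41.3 °C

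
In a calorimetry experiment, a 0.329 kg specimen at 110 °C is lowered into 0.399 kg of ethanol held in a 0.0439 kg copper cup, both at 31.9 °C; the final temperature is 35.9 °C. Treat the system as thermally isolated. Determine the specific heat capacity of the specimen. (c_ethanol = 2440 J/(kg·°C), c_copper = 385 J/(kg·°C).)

c ≈ 163 J/(kg·°C)

Setting the total heat transfer to zero:
0.329·c·(35.9 − 110) + 0.399·2440·(35.9 − 31.9) + 0.0439·385·(35.9 − 31.9) = 0
-24.38 c = -3961.8
c = -3961.8/-24.38 ≈ 162.5 J/(kg·°C)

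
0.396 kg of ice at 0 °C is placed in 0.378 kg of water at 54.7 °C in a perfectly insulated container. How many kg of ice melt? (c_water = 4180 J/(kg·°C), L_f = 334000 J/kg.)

m_melted ≈ 0.259 kg

Cooling the water to 0 °C releases 0.378×4180×54.7 = 86428 J.
To melt every bit of ice: 0.396×334000 = 132264 J.
86428 J < 132264 J, so only part of the ice melts and the system sits at 0 °C.
Mass melted = 86428/334000 ≈ 0.2588 kg.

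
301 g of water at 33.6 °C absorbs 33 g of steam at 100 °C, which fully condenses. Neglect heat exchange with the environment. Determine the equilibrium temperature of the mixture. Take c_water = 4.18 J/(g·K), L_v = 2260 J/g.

T_f ≈ 93.6 °C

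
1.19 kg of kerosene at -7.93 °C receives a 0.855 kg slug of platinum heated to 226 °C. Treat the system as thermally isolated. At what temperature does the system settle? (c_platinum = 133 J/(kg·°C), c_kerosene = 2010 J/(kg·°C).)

T_f ≈ 2.7 °C

T_f = Σ m_i c_i T_i / Σ m_i c_i:
T_f = (113.72*226 + 2391.9*(-7.93)) / (113.72 + 2391.9)
    = 6731.8 / 2505.6 ≈ 2.69 °C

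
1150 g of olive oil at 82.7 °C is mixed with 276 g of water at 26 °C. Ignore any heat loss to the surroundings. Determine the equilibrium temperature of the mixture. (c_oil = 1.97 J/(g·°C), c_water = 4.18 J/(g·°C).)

T_f ≈ 63.6 °C

Conservation of energy gives ΣQ = 0:
1150·1.97·(T − 82.7) + 276·4.18·(T − 26) = 0
(2265.5 + 1153.7) T = 2265.5·82.7 + 1153.7·26
T = 217353/3419.2 ≈ 63.57 °C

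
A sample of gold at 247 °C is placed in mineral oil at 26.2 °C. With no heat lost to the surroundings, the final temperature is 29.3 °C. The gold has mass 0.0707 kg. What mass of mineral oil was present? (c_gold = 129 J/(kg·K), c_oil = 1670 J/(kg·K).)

Heat gained plus heat lost sum to zero:
0.0707×129×(29.3 − 247) + m×1670×(29.3 − 26.2) = 0
5177 m = 1985.5
m = 1985.5/5177 ≈ 0.3835 kg

m ≈ 0.384 kg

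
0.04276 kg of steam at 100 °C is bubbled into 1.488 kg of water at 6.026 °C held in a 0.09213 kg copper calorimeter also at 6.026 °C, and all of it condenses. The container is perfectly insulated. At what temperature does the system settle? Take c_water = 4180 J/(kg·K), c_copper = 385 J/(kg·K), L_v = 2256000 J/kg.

T_f ≈ 23.6 °C

Sum of m c ΔT and latent-heat terms is zero:
steam→water at 100 °C releases m L_v = 0.04276×2256000 = 96467
  condensate cools 100→T: 0.04276×4180×(T − 100) = 178.74(T − 100)
  water warms: 1.488×4180×(T − 6.026) = 6219.8(T − 6.026)
  cup: 35.47(T − 6.026)
6434 T = 96467 + 17874 + 37694 = 152035
T ≈ 23.63 °C, under the boiling point, so the assumption holds.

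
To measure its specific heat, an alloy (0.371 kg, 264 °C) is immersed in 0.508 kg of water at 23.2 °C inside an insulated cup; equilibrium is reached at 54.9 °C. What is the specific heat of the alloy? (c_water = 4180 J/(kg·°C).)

Taking heat into each body as positive, Σ m c ΔT = 0:
0.371×c×(54.9 − 264) + 0.508×4180×(54.9 − 23.2) = 0
-77.58 c = -67313
c = -67313/-77.58 ≈ 867.7 J/(kg·°C)

c ≈ 868 J/(kg·°C)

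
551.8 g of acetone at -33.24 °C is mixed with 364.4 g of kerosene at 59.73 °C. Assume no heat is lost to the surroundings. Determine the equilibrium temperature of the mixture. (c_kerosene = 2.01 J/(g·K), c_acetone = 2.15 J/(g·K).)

T_f ≈ 2.2 °C

Set heat shed by the hot body equal to heat absorbed by the cold body:
364.4·2.01·(59.73 − T) = 551.8·2.15·(T − (-33.24))
732.44(59.73 − T) = 1186.4(T − (-33.24))
1918.8 T = 4313.9  ⇒  T ≈ 2.25 °C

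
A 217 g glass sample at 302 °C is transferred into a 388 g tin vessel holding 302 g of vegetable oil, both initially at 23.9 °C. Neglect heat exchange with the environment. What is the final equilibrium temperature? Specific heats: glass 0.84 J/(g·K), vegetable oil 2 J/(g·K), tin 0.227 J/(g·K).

T_f ≈ 81.9 °C

Energy conservation, ΣQ = 0:
217×0.84×(T − 302) + 302×2×(T − 23.9) + 388×0.227×(T − 23.9) = 0
182.28(T − 302) + 604(T − 23.9) + 88.08(T − 23.9) = 0
(182.28 + 604 + 88.08) T = 182.28×302 + 604×23.9 + 88.08×23.9
T ≈ 81.88 °C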